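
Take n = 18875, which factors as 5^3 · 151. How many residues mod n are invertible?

φ(18875) = 18875 · (1 − 1/5) · (1 − 1/151)
       = 18875 · 600/755 = 15000.

15000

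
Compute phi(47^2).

φ(47^2) = 47^2 − 47^1 = 2209 − 47 = 2162.

2162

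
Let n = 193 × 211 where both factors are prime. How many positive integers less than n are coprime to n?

40320

For distinct primes, φ(pq) = (p−1)(q−1) = 192 × 210 = 40320.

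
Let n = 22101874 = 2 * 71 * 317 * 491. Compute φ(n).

φ(22101874) = 22101874 · (1 − 1/2) · (1 − 1/71) · (1 − 1/317) · (1 − 1/491)
       = 22101874 · 10838800/22101874 = 10838800.

10838800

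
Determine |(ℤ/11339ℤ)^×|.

9856

11339 = 17 · 23 · 29.
φ(17) = 17 − 1 = 16.
φ(23) = 23 − 1 = 22.
φ(29) = 29 − 1 = 28.
Multiply: 16 · 22 · 28 = 9856.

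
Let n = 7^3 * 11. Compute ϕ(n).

φ(7^3) = 7^2·(7−1) = 49·6 = 294.
φ(11) = 11 − 1 = 10.
Multiply: 294 · 10 = 2940.

2940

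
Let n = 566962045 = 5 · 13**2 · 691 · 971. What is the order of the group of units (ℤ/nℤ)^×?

φ(566962045) = 566962045 · (1 − 1/5) · (1 − 1/13) · (1 − 1/691) · (1 − 1/971)
       = 566962045 · 32126400/43612465 = 417643200.

417643200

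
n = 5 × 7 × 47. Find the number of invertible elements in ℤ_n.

1104

φ(1645) = 1645 · (1 − 1/5) · (1 − 1/7) · (1 − 1/47)
       = 1645 · 1104/1645 = 1104.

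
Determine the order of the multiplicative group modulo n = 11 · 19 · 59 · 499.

5199120

φ(11) = 11 − 1 = 10.
φ(19) = 19 − 1 = 18.
φ(59) = 59 − 1 = 58.
φ(499) = 499 − 1 = 498.
Since φ is multiplicative, φ(6153169) = 10 · 18 · 58 · 498 = 5199120.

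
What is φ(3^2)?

6

φ(9) = 9 · (1 − 1/3)
       = 9 · 2/3 = 6.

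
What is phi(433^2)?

187056

φ(187489) = 187489 · (1 − 1/433)
       = 187489 · 432/433 = 187056.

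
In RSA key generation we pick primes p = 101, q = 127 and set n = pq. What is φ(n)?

φ(12827) = 12827 · (1 − 1/101) · (1 − 1/127)
       = 12827 · 12600/12827 = 12600.

12600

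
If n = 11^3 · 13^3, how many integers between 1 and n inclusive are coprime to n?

2453880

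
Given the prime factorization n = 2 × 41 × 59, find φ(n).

φ(4838) = 4838 · (1 − 1/2) · (1 − 1/41) · (1 − 1/59)
       = 4838 · 2320/4838 = 2320.

2320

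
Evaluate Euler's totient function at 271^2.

73170

φ(73441) = 73441 · (1 − 1/271)
       = 73441 · 270/271 = 73170.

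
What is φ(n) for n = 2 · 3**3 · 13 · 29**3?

φ(17121078) = 17121078 · (1 − 1/2) · (1 − 1/3) · (1 − 1/13) · (1 − 1/29)
       = 17121078 · 672/2262 = 5086368.

5086368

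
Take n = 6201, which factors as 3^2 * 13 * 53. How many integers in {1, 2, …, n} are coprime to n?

φ(3^2) = 3^1·(3−1) = 3·2 = 6.
φ(13) = 13 − 1 = 12.
φ(53) = 53 − 1 = 52.
φ(6201) = 6 × 12 × 52 = 3744.

3744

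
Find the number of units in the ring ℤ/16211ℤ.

Factor 16211: 16211 = 13 · 29 · 43.
φ(16211) = 16211 · (1 − 1/13) · (1 − 1/29) · (1 − 1/43)
       = 16211 · 14112/16211 = 14112.

14112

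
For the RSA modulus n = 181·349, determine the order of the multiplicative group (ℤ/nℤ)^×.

φ(n) = (p − 1)(q − 1) = (181−1)(349−1) = 180·348 = 62640.

62640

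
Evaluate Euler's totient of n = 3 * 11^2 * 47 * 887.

8966320

φ(15133107) = 15133107 · (1 − 1/3) · (1 − 1/11) · (1 − 1/47) · (1 − 1/887)
       = 15133107 · 815120/1375737 = 8966320.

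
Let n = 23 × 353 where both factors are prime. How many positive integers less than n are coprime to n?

7744

φ(n) = (p − 1)(q − 1) = (23−1)(353−1) = 22·352 = 7744.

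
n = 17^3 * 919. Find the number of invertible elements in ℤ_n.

4244832

φ(4515047) = 4515047 · (1 − 1/17) · (1 − 1/919)
       = 4515047 · 14688/15623 = 4244832.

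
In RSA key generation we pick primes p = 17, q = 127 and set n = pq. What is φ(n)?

φ(pq) = (p−1)(q−1) = 16 · 126 = 2016.

2016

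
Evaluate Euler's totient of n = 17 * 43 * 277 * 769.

142442496

φ(17) = 17 − 1 = 16.
φ(43) = 43 − 1 = 42.
φ(277) = 277 − 1 = 276.
φ(769) = 769 − 1 = 768.
Since φ is multiplicative, φ(155712503) = 16 · 42 · 276 · 768 = 142442496.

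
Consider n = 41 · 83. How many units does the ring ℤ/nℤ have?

φ(3403) = 3403 · (1 − 1/41) · (1 − 1/83)
       = 3403 · 3280/3403 = 3280.

3280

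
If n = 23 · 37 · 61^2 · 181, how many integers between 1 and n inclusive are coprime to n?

521769600

φ(23) = 23 − 1 = 22.
φ(37) = 37 − 1 = 36.
φ(61^2) = 61^2 − 61^1 = 3721 − 61 = 3660.
φ(181) = 181 − 1 = 180.
φ(573149351) = 22 × 36 × 3660 × 180 = 521769600.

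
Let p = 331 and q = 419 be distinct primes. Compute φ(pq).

137940

φ(138689) = 138689 · (1 − 1/331) · (1 − 1/419)
       = 138689 · 137940/138689 = 137940.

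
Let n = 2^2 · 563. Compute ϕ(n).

φ(2^2) = 2^2 − 2^1 = 4 − 2 = 2.
φ(563) = 563 − 1 = 562.
Since φ is multiplicative, φ(2252) = 2 · 562 = 1124.

1124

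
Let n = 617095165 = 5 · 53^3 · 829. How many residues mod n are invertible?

483777216

φ(5) = 5 − 1 = 4.
φ(53^3) = 53^3 − 53^2 = 148877 − 2809 = 146068.
φ(829) = 829 − 1 = 828.
φ(617095165) = 4 × 146068 × 828 = 483777216.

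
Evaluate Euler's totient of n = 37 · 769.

φ(37) = 37 − 1 = 36.
φ(769) = 769 − 1 = 768.
φ(28453) = 36 × 768 = 27648.

27648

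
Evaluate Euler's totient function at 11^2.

φ(11^2) = 11^2 − 11^1 = 121 − 11 = 110.

110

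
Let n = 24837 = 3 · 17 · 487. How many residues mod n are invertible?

15552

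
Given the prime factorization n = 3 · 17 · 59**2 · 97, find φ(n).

10512384

φ(17220507) = 17220507 · (1 − 1/3) · (1 − 1/17) · (1 − 1/59) · (1 − 1/97)
       = 17220507 · 178176/291873 = 10512384.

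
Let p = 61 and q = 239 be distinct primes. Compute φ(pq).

14280

φ(61) = 61 − 1 = 60.
φ(239) = 239 − 1 = 238.
Since φ is multiplicative, φ(14579) = 60 · 238 = 14280.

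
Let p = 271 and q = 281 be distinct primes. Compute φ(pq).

φ(pq) = (p−1)(q−1) = 270 · 280 = 75600.

75600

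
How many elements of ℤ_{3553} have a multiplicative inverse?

First factor: 3553 = 11 · 17 · 19.
φ(3553) = 3553 · (1 − 1/11) · (1 − 1/17) · (1 − 1/19)
       = 3553 · 2880/3553 = 2880.

2880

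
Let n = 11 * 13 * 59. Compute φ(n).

6960

φ(11) = 11 − 1 = 10.
φ(13) = 13 − 1 = 12.
φ(59) = 59 − 1 = 58.
Multiply: 10 · 12 · 58 = 6960.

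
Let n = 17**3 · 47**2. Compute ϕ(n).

φ(10852817) = 10852817 · (1 − 1/17) · (1 − 1/47)
       = 10852817 · 736/799 = 9997088.

9997088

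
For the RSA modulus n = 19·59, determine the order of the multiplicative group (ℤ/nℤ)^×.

1044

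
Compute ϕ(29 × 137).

φ(3973) = 3973 · (1 − 1/29) · (1 − 1/137)
       = 3973 · 3808/3973 = 3808.

3808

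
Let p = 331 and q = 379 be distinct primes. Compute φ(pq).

φ(125449) = 125449 · (1 − 1/331) · (1 − 1/379)
       = 125449 · 124740/125449 = 124740.

124740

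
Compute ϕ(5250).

1200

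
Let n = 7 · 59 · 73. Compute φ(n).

φ(30149) = 30149 · (1 − 1/7) · (1 − 1/59) · (1 − 1/73)
       = 30149 · 25056/30149 = 25056.

25056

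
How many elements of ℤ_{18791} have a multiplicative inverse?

16632

First factor: 18791 = 19 · 23 · 43.
φ(19) = 19 − 1 = 18.
φ(23) = 23 − 1 = 22.
φ(43) = 43 − 1 = 42.
Multiply: 18 · 22 · 42 = 16632.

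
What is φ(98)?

Prime factorization: 98 = 2 × 7^2.
φ(2) = 2 − 1 = 1.
φ(7^2) = 7^2 − 7^1 = 49 − 7 = 42.
Since φ is multiplicative, φ(98) = 1 · 42 = 42.

42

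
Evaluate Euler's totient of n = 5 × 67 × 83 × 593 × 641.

8201994240

φ(10569041965) = 10569041965 · (1 − 1/5) · (1 − 1/67) · (1 − 1/83) · (1 − 1/593) · (1 − 1/641)
       = 10569041965 · 8201994240/10569041965 = 8201994240.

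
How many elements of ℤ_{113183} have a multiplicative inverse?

First factor: 113183 = 7 · 19 · 23 · 37.
φ(7) = 7 − 1 = 6.
φ(19) = 19 − 1 = 18.
φ(23) = 23 − 1 = 22.
φ(37) = 37 − 1 = 36.
Multiply: 6 · 18 · 22 · 36 = 85536.

85536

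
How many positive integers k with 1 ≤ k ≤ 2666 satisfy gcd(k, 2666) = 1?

1260

Factor 2666: 2666 = 2 · 31 · 43.
φ(2666) = 2666 · (1 − 1/2) · (1 − 1/31) · (1 − 1/43)
       = 2666 · 1260/2666 = 1260.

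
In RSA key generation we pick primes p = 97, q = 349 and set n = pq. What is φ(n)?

φ(pq) = (p−1)(q−1) = 96 · 348 = 33408.

33408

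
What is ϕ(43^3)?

77658

φ(43^3) = 43^3 − 43^2 = 79507 − 1849 = 77658.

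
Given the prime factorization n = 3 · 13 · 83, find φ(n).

1968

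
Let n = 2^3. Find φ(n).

φ(2^3) = 2^3 − 2^2 = 8 − 4 = 4.

4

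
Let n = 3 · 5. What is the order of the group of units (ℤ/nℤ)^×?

φ(15) = 15 · (1 − 1/3) · (1 − 1/5)
       = 15 · 8/15 = 8.

8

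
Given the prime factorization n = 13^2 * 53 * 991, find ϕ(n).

φ(13^2) = 13^2 − 13^1 = 169 − 13 = 156.
φ(53) = 53 − 1 = 52.
φ(991) = 991 − 1 = 990.
Since φ is multiplicative, φ(8876387) = 156 · 52 · 990 = 8030880.

8030880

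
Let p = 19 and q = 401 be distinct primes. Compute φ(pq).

7200

φ(pq) = (p−1)(q−1) = 18 · 400 = 7200.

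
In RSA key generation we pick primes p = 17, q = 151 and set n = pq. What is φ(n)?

2400

φ(17) = 17 − 1 = 16.
φ(151) = 151 − 1 = 150.
Since φ is multiplicative, φ(2567) = 16 · 150 = 2400.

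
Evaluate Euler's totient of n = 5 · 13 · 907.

43488

φ(5) = 5 − 1 = 4.
φ(13) = 13 − 1 = 12.
φ(907) = 907 − 1 = 906.
Since φ is multiplicative, φ(58955) = 4 · 12 · 906 = 43488.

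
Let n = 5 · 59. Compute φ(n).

232

φ(295) = 295 · (1 − 1/5) · (1 − 1/59)
       = 295 · 232/295 = 232.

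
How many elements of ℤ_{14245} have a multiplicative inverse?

Factor 14245: 14245 = 5 × 7 × 11 × 37.
φ(5) = 5 − 1 = 4.
φ(7) = 7 − 1 = 6.
φ(11) = 11 − 1 = 10.
φ(37) = 37 − 1 = 36.
φ(14245) = 4 × 6 × 10 × 36 = 8640.

8640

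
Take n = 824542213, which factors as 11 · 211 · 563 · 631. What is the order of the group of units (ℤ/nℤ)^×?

φ(824542213) = 824542213 · (1 − 1/11) · (1 − 1/211) · (1 − 1/563) · (1 − 1/631)
       = 824542213 · 743526000/824542213 = 743526000.

743526000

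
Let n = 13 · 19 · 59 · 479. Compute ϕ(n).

5988384

φ(6980467) = 6980467 · (1 − 1/13) · (1 − 1/19) · (1 − 1/59) · (1 − 1/479)
       = 6980467 · 5988384/6980467 = 5988384.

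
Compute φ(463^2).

φ(214369) = 214369 · (1 − 1/463)
       = 214369 · 462/463 = 213906.

213906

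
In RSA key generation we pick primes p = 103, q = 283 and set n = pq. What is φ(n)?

φ(29149) = 29149 · (1 − 1/103) · (1 − 1/283)
       = 29149 · 28764/29149 = 28764.

28764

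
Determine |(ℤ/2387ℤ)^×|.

Factor 2387: 2387 = 7 · 11 · 31.
φ(2387) = 2387 · (1 − 1/7) · (1 − 1/11) · (1 − 1/31)
       = 2387 · 1800/2387 = 1800.

1800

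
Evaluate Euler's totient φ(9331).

7560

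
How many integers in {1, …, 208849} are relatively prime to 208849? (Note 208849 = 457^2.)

φ(457^2) = 457^1·(457−1) = 457·456 = 208392.

208392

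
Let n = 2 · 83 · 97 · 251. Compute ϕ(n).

1968000

φ(4041602) = 4041602 · (1 − 1/2) · (1 − 1/83) · (1 − 1/97) · (1 − 1/251)
       = 4041602 · 1968000/4041602 = 1968000.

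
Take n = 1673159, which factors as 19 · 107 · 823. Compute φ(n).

1568376

φ(1673159) = 1673159 · (1 − 1/19) · (1 − 1/107) · (1 − 1/823)
       = 1673159 · 1568376/1673159 = 1568376.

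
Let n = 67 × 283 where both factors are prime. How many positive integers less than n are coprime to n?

φ(18961) = 18961 · (1 − 1/67) · (1 − 1/283)
       = 18961 · 18612/18961 = 18612.

18612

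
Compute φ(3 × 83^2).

13612

φ(20667) = 20667 · (1 − 1/3) · (1 − 1/83)
       = 20667 · 164/249 = 13612.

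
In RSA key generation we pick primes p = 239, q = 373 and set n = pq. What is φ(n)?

For distinct primes, φ(pq) = (p−1)(q−1) = 238 × 372 = 88536.

88536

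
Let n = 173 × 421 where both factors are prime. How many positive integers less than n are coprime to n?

φ(pq) = (p−1)(q−1) = 172 · 420 = 72240.

72240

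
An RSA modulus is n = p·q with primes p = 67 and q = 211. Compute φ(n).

φ(67) = 67 − 1 = 66.
φ(211) = 211 − 1 = 210.
Since φ is multiplicative, φ(14137) = 66 · 210 = 13860.

13860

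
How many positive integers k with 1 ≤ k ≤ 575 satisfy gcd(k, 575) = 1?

440

Factor 575: 575 = 5^2 · 23.
φ(575) = 575 · (1 − 1/5) · (1 − 1/23)
       = 575 · 88/115 = 440.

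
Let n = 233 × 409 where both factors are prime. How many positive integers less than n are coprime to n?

94656

φ(95297) = 95297 · (1 − 1/233) · (1 − 1/409)
       = 95297 · 94656/95297 = 94656.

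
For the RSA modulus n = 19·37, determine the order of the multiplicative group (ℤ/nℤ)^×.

φ(703) = 703 · (1 − 1/19) · (1 − 1/37)
       = 703 · 648/703 = 648.

648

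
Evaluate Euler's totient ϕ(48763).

Factor 48763: 48763 = 11^2 × 13 × 31.
φ(11^2) = 11^2 − 11^1 = 121 − 11 = 110.
φ(13) = 13 − 1 = 12.
φ(31) = 31 − 1 = 30.
Since φ is multiplicative, φ(48763) = 110 · 12 · 30 = 39600.

39600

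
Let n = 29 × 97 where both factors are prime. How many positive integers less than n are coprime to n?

2688

φ(pq) = (p−1)(q−1) = 28 · 96 = 2688.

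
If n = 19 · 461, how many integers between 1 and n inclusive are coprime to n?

φ(19) = 19 − 1 = 18.
φ(461) = 461 − 1 = 460.
Since φ is multiplicative, φ(8759) = 18 · 460 = 8280.

8280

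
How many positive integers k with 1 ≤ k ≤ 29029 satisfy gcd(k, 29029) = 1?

Prime factorization: 29029 = 7 * 11 * 13 * 29.
φ(7) = 7 − 1 = 6.
φ(11) = 11 − 1 = 10.
φ(13) = 13 − 1 = 12.
φ(29) = 29 − 1 = 28.
φ(29029) = 6 × 10 × 12 × 28 = 20160.

20160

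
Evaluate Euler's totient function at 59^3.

201898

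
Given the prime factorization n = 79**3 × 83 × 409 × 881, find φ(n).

14331956221440

φ(79^3) = 79^3 − 79^2 = 493039 − 6241 = 486798.
φ(83) = 83 − 1 = 82.
φ(409) = 409 − 1 = 408.
φ(881) = 881 − 1 = 880.
φ(14745468735973) = 486798 × 82 × 408 × 880 = 14331956221440.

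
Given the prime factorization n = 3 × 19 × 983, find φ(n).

35352

φ(3) = 3 − 1 = 2.
φ(19) = 19 − 1 = 18.
φ(983) = 983 − 1 = 982.
Since φ is multiplicative, φ(56031) = 2 · 18 · 982 = 35352.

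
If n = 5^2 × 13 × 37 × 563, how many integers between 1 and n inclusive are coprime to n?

φ(6770075) = 6770075 · (1 − 1/5) · (1 − 1/13) · (1 − 1/37) · (1 − 1/563)
       = 6770075 · 971136/1354015 = 4855680.

4855680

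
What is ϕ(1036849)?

871200

First factor: 1036849 = 11^3 · 19 · 41.
φ(11^3) = 11^2·(11−1) = 121·10 = 1210.
φ(19) = 19 − 1 = 18.
φ(41) = 41 − 1 = 40.
Multiply: 1210 · 18 · 40 = 871200.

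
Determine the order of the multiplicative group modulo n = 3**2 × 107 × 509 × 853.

275270976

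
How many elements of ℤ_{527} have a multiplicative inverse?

First factor: 527 = 17 · 31.
φ(17) = 17 − 1 = 16.
φ(31) = 31 − 1 = 30.
Multiply: 16 · 30 = 480.

480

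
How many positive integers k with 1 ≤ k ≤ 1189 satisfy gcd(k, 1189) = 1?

1120

1189 = 29 × 41.
φ(1189) = 1189 · (1 − 1/29) · (1 − 1/41)
       = 1189 · 1120/1189 = 1120.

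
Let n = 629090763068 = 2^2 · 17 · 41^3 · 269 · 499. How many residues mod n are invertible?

287171819520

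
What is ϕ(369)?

240

First factor: 369 = 3**2 * 41.
φ(3^2) = 3^1·(3−1) = 3·2 = 6.
φ(41) = 41 − 1 = 40.
Since φ is multiplicative, φ(369) = 6 · 40 = 240.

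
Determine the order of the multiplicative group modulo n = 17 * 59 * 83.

76096

φ(17) = 17 − 1 = 16.
φ(59) = 59 − 1 = 58.
φ(83) = 83 − 1 = 82.
Since φ is multiplicative, φ(83249) = 16 · 58 · 82 = 76096.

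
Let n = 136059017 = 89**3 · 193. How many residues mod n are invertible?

133833216

φ(136059017) = 136059017 · (1 − 1/89) · (1 − 1/193)
       = 136059017 · 16896/17177 = 133833216.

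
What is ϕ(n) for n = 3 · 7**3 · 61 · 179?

6279840

φ(11235651) = 11235651 · (1 − 1/3) · (1 − 1/7) · (1 − 1/61) · (1 − 1/179)
       = 11235651 · 128160/229299 = 6279840.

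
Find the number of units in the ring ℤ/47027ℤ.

47027 = 31 * 37 * 41.
φ(31) = 31 − 1 = 30.
φ(37) = 37 − 1 = 36.
φ(41) = 41 − 1 = 40.
φ(47027) = 30 × 36 × 40 = 43200.

43200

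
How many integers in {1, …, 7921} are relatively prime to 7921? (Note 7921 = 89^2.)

7832

φ(89^2) = 89^2 − 89^1 = 7921 − 89 = 7832.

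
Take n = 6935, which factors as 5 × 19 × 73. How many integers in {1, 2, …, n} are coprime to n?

5184

φ(6935) = 6935 · (1 − 1/5) · (1 − 1/19) · (1 − 1/73)
       = 6935 · 5184/6935 = 5184.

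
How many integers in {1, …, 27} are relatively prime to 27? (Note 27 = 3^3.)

φ(27) = 27 · (1 − 1/3)
       = 27 · 2/3 = 18.

18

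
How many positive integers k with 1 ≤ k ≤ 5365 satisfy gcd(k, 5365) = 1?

First factor: 5365 = 5 · 29 · 37.
φ(5365) = 5365 · (1 − 1/5) · (1 − 1/29) · (1 − 1/37)
       = 5365 · 4032/5365 = 4032.

4032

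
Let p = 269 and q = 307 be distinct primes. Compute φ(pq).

82008

φ(82583) = 82583 · (1 − 1/269) · (1 − 1/307)
       = 82583 · 82008/82583 = 82008.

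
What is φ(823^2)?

φ(677329) = 677329 · (1 − 1/823)
       = 677329 · 822/823 = 676506.

676506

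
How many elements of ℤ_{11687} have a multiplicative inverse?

10080

11687 = 13 × 29 × 31.
φ(13) = 13 − 1 = 12.
φ(29) = 29 − 1 = 28.
φ(31) = 31 − 1 = 30.
φ(11687) = 12 × 28 × 30 = 10080.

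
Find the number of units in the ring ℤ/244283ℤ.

244283 = 13 · 19 · 23 · 43.
φ(13) = 13 − 1 = 12.
φ(19) = 19 − 1 = 18.
φ(23) = 23 − 1 = 22.
φ(43) = 43 − 1 = 42.
Multiply: 12 · 18 · 22 · 42 = 199584.

199584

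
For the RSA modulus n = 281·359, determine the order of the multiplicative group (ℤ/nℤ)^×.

φ(100879) = 100879 · (1 − 1/281) · (1 − 1/359)
       = 100879 · 100240/100879 = 100240.

100240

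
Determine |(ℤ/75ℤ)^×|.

75 = 3 · 5^2.
φ(75) = 75 · (1 − 1/3) · (1 − 1/5)
       = 75 · 8/15 = 40.

40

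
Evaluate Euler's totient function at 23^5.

φ(6436343) = 6436343 · (1 − 1/23)
       = 6436343 · 22/23 = 6156502.

6156502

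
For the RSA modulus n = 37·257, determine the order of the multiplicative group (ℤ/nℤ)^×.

φ(pq) = (p−1)(q−1) = 36 · 256 = 9216.

9216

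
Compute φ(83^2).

6806

φ(83^2) = 83^2 − 83^1 = 6889 − 83 = 6806.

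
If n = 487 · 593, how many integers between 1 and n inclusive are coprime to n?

287712

φ(288791) = 288791 · (1 − 1/487) · (1 − 1/593)
       = 288791 · 287712/288791 = 287712.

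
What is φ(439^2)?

φ(192721) = 192721 · (1 − 1/439)
       = 192721 · 438/439 = 192282.

192282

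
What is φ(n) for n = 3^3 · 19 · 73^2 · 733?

φ(3^3) = 3^3 − 3^2 = 27 − 9 = 18.
φ(19) = 19 − 1 = 18.
φ(73^2) = 73^1·(73−1) = 73·72 = 5256.
φ(733) = 733 − 1 = 732.
Since φ is multiplicative, φ(2003858541) = 18 · 18 · 5256 · 732 = 1246555008.

1246555008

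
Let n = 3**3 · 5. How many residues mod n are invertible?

72

φ(135) = 135 · (1 − 1/3) · (1 − 1/5)
       = 135 · 8/15 = 72.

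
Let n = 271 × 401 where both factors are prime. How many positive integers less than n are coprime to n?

φ(271) = 271 − 1 = 270.
φ(401) = 401 − 1 = 400.
φ(108671) = 270 × 400 = 108000.

108000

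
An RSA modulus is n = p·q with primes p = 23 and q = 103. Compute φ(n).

2244

φ(pq) = (p−1)(q−1) = 22 · 102 = 2244.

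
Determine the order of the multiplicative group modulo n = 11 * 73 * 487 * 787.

φ(307765007) = 307765007 · (1 − 1/11) · (1 − 1/73) · (1 − 1/487) · (1 − 1/787)
       = 307765007 · 275037120/307765007 = 275037120.

275037120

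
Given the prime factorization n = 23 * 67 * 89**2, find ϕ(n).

11372064

φ(23) = 23 − 1 = 22.
φ(67) = 67 − 1 = 66.
φ(89^2) = 89^2 − 89^1 = 7921 − 89 = 7832.
Since φ is multiplicative, φ(12206261) = 22 · 66 · 7832 = 11372064.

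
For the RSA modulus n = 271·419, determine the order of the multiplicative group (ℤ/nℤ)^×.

φ(271) = 271 − 1 = 270.
φ(419) = 419 − 1 = 418.
φ(113549) = 270 × 418 = 112860.

112860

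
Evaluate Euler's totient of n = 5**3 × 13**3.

φ(274625) = 274625 · (1 − 1/5) · (1 − 1/13)
       = 274625 · 48/65 = 202800.

202800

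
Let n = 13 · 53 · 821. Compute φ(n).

511680

φ(13) = 13 − 1 = 12.
φ(53) = 53 − 1 = 52.
φ(821) = 821 − 1 = 820.
Multiply: 12 · 52 · 820 = 511680.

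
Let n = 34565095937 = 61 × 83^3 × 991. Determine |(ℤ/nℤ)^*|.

φ(34565095937) = 34565095937 · (1 − 1/61) · (1 − 1/83) · (1 − 1/991)
       = 34565095937 · 4870800/5017433 = 33554941200.

33554941200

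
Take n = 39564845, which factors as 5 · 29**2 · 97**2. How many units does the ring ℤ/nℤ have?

30245376

φ(39564845) = 39564845 · (1 − 1/5) · (1 − 1/29) · (1 − 1/97)
       = 39564845 · 10752/14065 = 30245376.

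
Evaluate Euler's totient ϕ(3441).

2160

First factor: 3441 = 3 * 31 * 37.
φ(3441) = 3441 · (1 − 1/3) · (1 − 1/31) · (1 − 1/37)
       = 3441 · 2160/3441 = 2160.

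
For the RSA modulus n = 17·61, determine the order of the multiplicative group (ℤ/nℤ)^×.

960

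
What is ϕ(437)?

396

437 = 19 · 23.
φ(437) = 437 · (1 − 1/19) · (1 − 1/23)
       = 437 · 396/437 = 396.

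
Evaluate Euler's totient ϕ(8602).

3520

Prime factorization: 8602 = 2 · 11 · 17 · 23.
φ(2) = 2 − 1 = 1.
φ(11) = 11 − 1 = 10.
φ(17) = 17 − 1 = 16.
φ(23) = 23 − 1 = 22.
φ(8602) = 1 × 10 × 16 × 22 = 3520.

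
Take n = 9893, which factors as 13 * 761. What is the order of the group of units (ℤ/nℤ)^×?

9120

φ(13) = 13 − 1 = 12.
φ(761) = 761 − 1 = 760.
Since φ is multiplicative, φ(9893) = 12 · 760 = 9120.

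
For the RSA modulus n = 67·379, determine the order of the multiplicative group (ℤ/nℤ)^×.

24948

For distinct primes, φ(pq) = (p−1)(q−1) = 66 × 378 = 24948.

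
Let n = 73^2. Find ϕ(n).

φ(73^2) = 73^1·(73−1) = 73·72 = 5256.

5256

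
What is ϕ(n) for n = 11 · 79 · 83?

φ(11) = 11 − 1 = 10.
φ(79) = 79 − 1 = 78.
φ(83) = 83 − 1 = 82.
φ(72127) = 10 × 78 × 82 = 63960.

63960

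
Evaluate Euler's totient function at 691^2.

476790

φ(477481) = 477481 · (1 − 1/691)
       = 477481 · 690/691 = 476790.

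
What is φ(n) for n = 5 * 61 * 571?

136800

φ(5) = 5 − 1 = 4.
φ(61) = 61 − 1 = 60.
φ(571) = 571 − 1 = 570.
φ(174155) = 4 × 60 × 570 = 136800.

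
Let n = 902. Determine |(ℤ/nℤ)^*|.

400

902 = 2 · 11 · 41.
φ(2) = 2 − 1 = 1.
φ(11) = 11 − 1 = 10.
φ(41) = 41 − 1 = 40.
Since φ is multiplicative, φ(902) = 1 · 10 · 40 = 400.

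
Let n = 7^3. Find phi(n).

φ(343) = 343 · (1 − 1/7)
       = 343 · 6/7 = 294.

294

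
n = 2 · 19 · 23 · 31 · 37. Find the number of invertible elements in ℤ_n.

427680

φ(1002478) = 1002478 · (1 − 1/2) · (1 − 1/19) · (1 − 1/23) · (1 − 1/31) · (1 − 1/37)
       = 1002478 · 427680/1002478 = 427680.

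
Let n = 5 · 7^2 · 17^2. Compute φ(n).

φ(5) = 5 − 1 = 4.
φ(7^2) = 7^1·(7−1) = 7·6 = 42.
φ(17^2) = 17^2 − 17^1 = 289 − 17 = 272.
φ(70805) = 4 × 42 × 272 = 45696.

45696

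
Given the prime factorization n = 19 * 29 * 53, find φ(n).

26208

φ(19) = 19 − 1 = 18.
φ(29) = 29 − 1 = 28.
φ(53) = 53 − 1 = 52.
φ(29203) = 18 × 28 × 52 = 26208.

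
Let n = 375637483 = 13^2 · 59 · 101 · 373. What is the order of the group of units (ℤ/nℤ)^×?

336585600

φ(13^2) = 13^1·(13−1) = 13·12 = 156.
φ(59) = 59 − 1 = 58.
φ(101) = 101 − 1 = 100.
φ(373) = 373 − 1 = 372.
Multiply: 156 · 58 · 100 · 372 = 336585600.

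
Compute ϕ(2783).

2783 = 11^2 · 23.
φ(2783) = 2783 · (1 − 1/11) · (1 − 1/23)
       = 2783 · 220/253 = 2420.

2420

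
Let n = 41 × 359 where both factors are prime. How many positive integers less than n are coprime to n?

14320

φ(41) = 41 − 1 = 40.
φ(359) = 359 − 1 = 358.
Multiply: 40 · 358 = 14320.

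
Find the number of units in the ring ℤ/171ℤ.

First factor: 171 = 3**2 · 19.
φ(3^2) = 3^2 − 3^1 = 9 − 3 = 6.
φ(19) = 19 − 1 = 18.
Multiply: 6 · 18 = 108.

108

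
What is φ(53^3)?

146068

φ(53^3) = 53^3 − 53^2 = 148877 − 2809 = 146068.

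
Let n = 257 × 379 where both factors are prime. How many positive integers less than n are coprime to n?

96768

φ(257) = 257 − 1 = 256.
φ(379) = 379 − 1 = 378.
φ(97403) = 256 × 378 = 96768.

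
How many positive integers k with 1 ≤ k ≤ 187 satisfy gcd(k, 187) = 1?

Prime factorization: 187 = 11 · 17.
φ(187) = 187 · (1 − 1/11) · (1 − 1/17)
       = 187 · 160/187 = 160.

160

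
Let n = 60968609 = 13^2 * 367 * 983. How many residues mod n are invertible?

56068272

φ(60968609) = 60968609 · (1 − 1/13) · (1 − 1/367) · (1 − 1/983)
       = 60968609 · 4312944/4689893 = 56068272.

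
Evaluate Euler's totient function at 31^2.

930

φ(961) = 961 · (1 − 1/31)
       = 961 · 30/31 = 930.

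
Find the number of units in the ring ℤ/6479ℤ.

5400

6479 = 11 · 19 · 31.
φ(11) = 11 − 1 = 10.
φ(19) = 19 − 1 = 18.
φ(31) = 31 − 1 = 30.
Since φ is multiplicative, φ(6479) = 10 · 18 · 30 = 5400.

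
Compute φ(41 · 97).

3840

φ(3977) = 3977 · (1 − 1/41) · (1 − 1/97)
       = 3977 · 3840/3977 = 3840.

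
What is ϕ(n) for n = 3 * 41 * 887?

φ(109101) = 109101 · (1 − 1/3) · (1 − 1/41) · (1 − 1/887)
       = 109101 · 70880/109101 = 70880.

70880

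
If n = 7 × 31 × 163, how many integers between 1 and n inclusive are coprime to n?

29160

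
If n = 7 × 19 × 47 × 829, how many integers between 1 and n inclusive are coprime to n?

4113504

φ(5182079) = 5182079 · (1 − 1/7) · (1 − 1/19) · (1 − 1/47) · (1 − 1/829)
       = 5182079 · 4113504/5182079 = 4113504.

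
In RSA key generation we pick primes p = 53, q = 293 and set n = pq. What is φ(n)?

For distinct primes, φ(pq) = (p−1)(q−1) = 52 × 292 = 15184.

15184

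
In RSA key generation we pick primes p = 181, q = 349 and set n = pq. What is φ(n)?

φ(181) = 181 − 1 = 180.
φ(349) = 349 − 1 = 348.
Since φ is multiplicative, φ(63169) = 180 · 348 = 62640.

62640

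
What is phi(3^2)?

6

φ(9) = 9 · (1 − 1/3)
       = 9 · 2/3 = 6.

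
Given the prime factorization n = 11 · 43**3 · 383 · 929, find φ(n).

φ(311180618639) = 311180618639 · (1 − 1/11) · (1 − 1/43) · (1 − 1/383) · (1 − 1/929)
       = 311180618639 · 148888320/168296711 = 275294503680.

275294503680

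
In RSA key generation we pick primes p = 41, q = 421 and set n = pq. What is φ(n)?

For distinct primes, φ(pq) = (p−1)(q−1) = 40 × 420 = 16800.

16800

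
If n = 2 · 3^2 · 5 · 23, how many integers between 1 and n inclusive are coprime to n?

528

φ(2) = 2 − 1 = 1.
φ(3^2) = 3^2 − 3^1 = 9 − 3 = 6.
φ(5) = 5 − 1 = 4.
φ(23) = 23 − 1 = 22.
Since φ is multiplicative, φ(2070) = 1 · 6 · 4 · 22 = 528.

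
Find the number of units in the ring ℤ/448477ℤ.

380160

448477 = 17 · 23 · 31 · 37.
φ(17) = 17 − 1 = 16.
φ(23) = 23 − 1 = 22.
φ(31) = 31 − 1 = 30.
φ(37) = 37 − 1 = 36.
Multiply: 16 · 22 · 30 · 36 = 380160.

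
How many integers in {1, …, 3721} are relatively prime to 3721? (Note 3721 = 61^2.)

φ(3721) = 3721 · (1 − 1/61)
       = 3721 · 60/61 = 3660.

3660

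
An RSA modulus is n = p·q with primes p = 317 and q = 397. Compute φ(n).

125136

φ(317) = 317 − 1 = 316.
φ(397) = 397 − 1 = 396.
φ(125849) = 316 × 396 = 125136.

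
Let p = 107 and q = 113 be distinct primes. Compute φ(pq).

φ(107) = 107 − 1 = 106.
φ(113) = 113 − 1 = 112.
Since φ is multiplicative, φ(12091) = 106 · 112 = 11872.

11872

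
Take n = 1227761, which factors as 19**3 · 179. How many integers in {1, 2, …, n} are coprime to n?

1156644

φ(19^3) = 19^2·(19−1) = 361·18 = 6498.
φ(179) = 179 − 1 = 178.
Multiply: 6498 · 178 = 1156644.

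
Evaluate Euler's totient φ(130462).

Factor 130462: 130462 = 2 × 37 × 41 × 43.
φ(2) = 2 − 1 = 1.
φ(37) = 37 − 1 = 36.
φ(41) = 41 − 1 = 40.
φ(43) = 43 − 1 = 42.
Multiply: 1 · 36 · 40 · 42 = 60480.

60480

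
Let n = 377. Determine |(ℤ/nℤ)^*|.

336

First factor: 377 = 13 * 29.
φ(377) = 377 · (1 − 1/13) · (1 − 1/29)
       = 377 · 336/377 = 336.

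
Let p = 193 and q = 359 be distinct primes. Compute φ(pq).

68736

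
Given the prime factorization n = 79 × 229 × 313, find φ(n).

5548608

φ(5662483) = 5662483 · (1 − 1/79) · (1 − 1/229) · (1 − 1/313)
       = 5662483 · 5548608/5662483 = 5548608.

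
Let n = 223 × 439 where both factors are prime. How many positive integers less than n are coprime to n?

97236

φ(97897) = 97897 · (1 − 1/223) · (1 − 1/439)
       = 97897 · 97236/97897 = 97236.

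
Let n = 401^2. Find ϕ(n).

φ(401^2) = 401^2 − 401^1 = 160801 − 401 = 160400.

160400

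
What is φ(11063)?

9504

11063 = 13 · 23 · 37.
φ(11063) = 11063 · (1 − 1/13) · (1 − 1/23) · (1 − 1/37)
       = 11063 · 9504/11063 = 9504.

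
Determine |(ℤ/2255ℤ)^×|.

1600

First factor: 2255 = 5 · 11 · 41.
φ(2255) = 2255 · (1 − 1/5) · (1 − 1/11) · (1 − 1/41)
       = 2255 · 1600/2255 = 1600.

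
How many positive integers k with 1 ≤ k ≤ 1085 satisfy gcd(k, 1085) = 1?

Factor 1085: 1085 = 5 × 7 × 31.
φ(5) = 5 − 1 = 4.
φ(7) = 7 − 1 = 6.
φ(31) = 31 − 1 = 30.
Multiply: 4 · 6 · 30 = 720.

720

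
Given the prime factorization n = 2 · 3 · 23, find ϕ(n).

44

φ(138) = 138 · (1 − 1/2) · (1 − 1/3) · (1 − 1/23)
       = 138 · 44/138 = 44.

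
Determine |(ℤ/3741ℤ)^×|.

2352

First factor: 3741 = 3 * 29 * 43.
φ(3) = 3 − 1 = 2.
φ(29) = 29 − 1 = 28.
φ(43) = 43 − 1 = 42.
Since φ is multiplicative, φ(3741) = 2 · 28 · 42 = 2352.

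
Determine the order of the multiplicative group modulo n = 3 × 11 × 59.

1160

φ(3) = 3 − 1 = 2.
φ(11) = 11 − 1 = 10.
φ(59) = 59 − 1 = 58.
Multiply: 2 · 10 · 58 = 1160.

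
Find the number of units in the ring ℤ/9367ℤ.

8064

First factor: 9367 = 17 · 19 · 29.
φ(9367) = 9367 · (1 − 1/17) · (1 − 1/19) · (1 − 1/29)
       = 9367 · 8064/9367 = 8064.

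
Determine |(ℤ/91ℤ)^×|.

First factor: 91 = 7 · 13.
φ(91) = 91 · (1 − 1/7) · (1 − 1/13)
       = 91 · 72/91 = 72.

72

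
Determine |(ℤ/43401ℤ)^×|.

Prime factorization: 43401 = 3 · 17 · 23 · 37.
φ(43401) = 43401 · (1 − 1/3) · (1 − 1/17) · (1 − 1/23) · (1 − 1/37)
       = 43401 · 25344/43401 = 25344.

25344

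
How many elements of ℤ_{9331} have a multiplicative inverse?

First factor: 9331 = 7 · 31 · 43.
φ(9331) = 9331 · (1 − 1/7) · (1 − 1/31) · (1 − 1/43)
       = 9331 · 7560/9331 = 7560.

7560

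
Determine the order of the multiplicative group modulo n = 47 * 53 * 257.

612352

φ(47) = 47 − 1 = 46.
φ(53) = 53 − 1 = 52.
φ(257) = 257 − 1 = 256.
φ(640187) = 46 × 52 × 256 = 612352.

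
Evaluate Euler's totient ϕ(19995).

10080

First factor: 19995 = 3 * 5 * 31 * 43.
φ(3) = 3 − 1 = 2.
φ(5) = 5 − 1 = 4.
φ(31) = 31 − 1 = 30.
φ(43) = 43 − 1 = 42.
Multiply: 2 · 4 · 30 · 42 = 10080.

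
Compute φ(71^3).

φ(71^3) = 71^3 − 71^2 = 357911 − 5041 = 352870.

352870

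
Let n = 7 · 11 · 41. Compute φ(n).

2400

φ(3157) = 3157 · (1 − 1/7) · (1 − 1/11) · (1 − 1/41)
       = 3157 · 2400/3157 = 2400.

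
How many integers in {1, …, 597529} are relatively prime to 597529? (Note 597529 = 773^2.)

596756

φ(597529) = 597529 · (1 − 1/773)
       = 597529 · 772/773 = 596756.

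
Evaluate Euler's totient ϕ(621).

396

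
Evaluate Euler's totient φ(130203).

76032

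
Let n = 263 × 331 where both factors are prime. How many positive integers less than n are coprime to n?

φ(pq) = (p−1)(q−1) = 262 · 330 = 86460.

86460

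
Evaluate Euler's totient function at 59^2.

3422

φ(3481) = 3481 · (1 − 1/59)
       = 3481 · 58/59 = 3422.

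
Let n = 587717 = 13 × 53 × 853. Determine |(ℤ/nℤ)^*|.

531648

φ(13) = 13 − 1 = 12.
φ(53) = 53 − 1 = 52.
φ(853) = 853 − 1 = 852.
φ(587717) = 12 × 52 × 852 = 531648.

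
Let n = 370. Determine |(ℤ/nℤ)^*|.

144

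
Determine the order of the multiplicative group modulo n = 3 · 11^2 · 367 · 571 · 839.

38461183200

φ(3) = 3 − 1 = 2.
φ(11^2) = 11^2 − 11^1 = 121 − 11 = 110.
φ(367) = 367 − 1 = 366.
φ(571) = 571 − 1 = 570.
φ(839) = 839 − 1 = 838.
Since φ is multiplicative, φ(63822051249) = 2 · 110 · 366 · 570 · 838 = 38461183200.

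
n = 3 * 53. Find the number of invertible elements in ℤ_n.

φ(159) = 159 · (1 − 1/3) · (1 − 1/53)
       = 159 · 104/159 = 104.

104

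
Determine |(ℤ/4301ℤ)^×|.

3520

4301 = 11 * 17 * 23.
φ(11) = 11 − 1 = 10.
φ(17) = 17 − 1 = 16.
φ(23) = 23 − 1 = 22.
Multiply: 10 · 16 · 22 = 3520.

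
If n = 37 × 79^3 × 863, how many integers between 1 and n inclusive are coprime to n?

φ(15743228309) = 15743228309 · (1 − 1/37) · (1 − 1/79) · (1 − 1/863)
       = 15743228309 · 2420496/2522549 = 15106315536.

15106315536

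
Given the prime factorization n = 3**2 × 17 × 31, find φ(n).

2880

φ(4743) = 4743 · (1 − 1/3) · (1 − 1/17) · (1 − 1/31)
       = 4743 · 960/1581 = 2880.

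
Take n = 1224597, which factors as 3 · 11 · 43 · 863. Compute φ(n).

724080

φ(1224597) = 1224597 · (1 − 1/3) · (1 − 1/11) · (1 − 1/43) · (1 − 1/863)
       = 1224597 · 724080/1224597 = 724080.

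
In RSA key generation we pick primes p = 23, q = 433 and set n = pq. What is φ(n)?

φ(pq) = (p−1)(q−1) = 22 · 432 = 9504.

9504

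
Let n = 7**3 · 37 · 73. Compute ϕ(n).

φ(7^3) = 7^2·(7−1) = 49·6 = 294.
φ(37) = 37 − 1 = 36.
φ(73) = 73 − 1 = 72.
Since φ is multiplicative, φ(926443) = 294 · 36 · 72 = 762048.

762048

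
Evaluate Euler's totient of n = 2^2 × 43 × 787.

66024

φ(135364) = 135364 · (1 − 1/2) · (1 − 1/43) · (1 − 1/787)
       = 135364 · 33012/67682 = 66024.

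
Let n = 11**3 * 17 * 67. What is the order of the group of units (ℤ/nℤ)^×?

1277760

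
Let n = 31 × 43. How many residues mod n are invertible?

1260

φ(31) = 31 − 1 = 30.
φ(43) = 43 − 1 = 42.
Multiply: 30 · 42 = 1260.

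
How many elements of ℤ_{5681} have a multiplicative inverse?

4752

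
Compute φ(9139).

7776

Factor 9139: 9139 = 13 · 19 · 37.
φ(9139) = 9139 · (1 − 1/13) · (1 − 1/19) · (1 − 1/37)
       = 9139 · 7776/9139 = 7776.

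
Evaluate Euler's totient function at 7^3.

φ(7^3) = 7^2·(7−1) = 49·6 = 294.

294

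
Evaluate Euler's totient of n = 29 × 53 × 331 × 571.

273873600

φ(290494537) = 290494537 · (1 − 1/29) · (1 − 1/53) · (1 − 1/331) · (1 − 1/571)
       = 290494537 · 273873600/290494537 = 273873600.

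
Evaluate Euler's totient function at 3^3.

φ(27) = 27 · (1 − 1/3)
       = 27 · 2/3 = 18.

18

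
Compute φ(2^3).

4

φ(8) = 8 · (1 − 1/2)
       = 8 · 1/2 = 4.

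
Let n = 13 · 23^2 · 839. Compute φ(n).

5088336

φ(13) = 13 − 1 = 12.
φ(23^2) = 23^2 − 23^1 = 529 − 23 = 506.
φ(839) = 839 − 1 = 838.
Since φ is multiplicative, φ(5769803) = 12 · 506 · 838 = 5088336.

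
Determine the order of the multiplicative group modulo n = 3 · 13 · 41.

φ(1599) = 1599 · (1 − 1/3) · (1 − 1/13) · (1 − 1/41)
       = 1599 · 960/1599 = 960.

960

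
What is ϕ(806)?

360

Factor 806: 806 = 2 · 13 · 31.
φ(806) = 806 · (1 − 1/2) · (1 − 1/13) · (1 − 1/31)
       = 806 · 360/806 = 360.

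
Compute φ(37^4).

φ(1874161) = 1874161 · (1 − 1/37)
       = 1874161 · 36/37 = 1823508.

1823508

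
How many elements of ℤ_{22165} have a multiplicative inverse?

First factor: 22165 = 5 * 11 * 13 * 31.
φ(5) = 5 − 1 = 4.
φ(11) = 11 − 1 = 10.
φ(13) = 13 − 1 = 12.
φ(31) = 31 − 1 = 30.
Multiply: 4 · 10 · 12 · 30 = 14400.

14400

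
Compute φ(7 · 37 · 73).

15552

φ(18907) = 18907 · (1 − 1/7) · (1 − 1/37) · (1 − 1/73)
       = 18907 · 15552/18907 = 15552.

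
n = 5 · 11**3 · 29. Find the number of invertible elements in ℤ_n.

135520

φ(192995) = 192995 · (1 − 1/5) · (1 − 1/11) · (1 − 1/29)
       = 192995 · 1120/1595 = 135520.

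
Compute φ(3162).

960

3162 = 2 · 3 · 17 · 31.
φ(2) = 2 − 1 = 1.
φ(3) = 3 − 1 = 2.
φ(17) = 17 − 1 = 16.
φ(31) = 31 − 1 = 30.
φ(3162) = 1 × 2 × 16 × 30 = 960.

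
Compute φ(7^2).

42

φ(49) = 49 · (1 − 1/7)
       = 49 · 6/7 = 42.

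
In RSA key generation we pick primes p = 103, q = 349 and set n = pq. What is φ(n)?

φ(pq) = (p−1)(q−1) = 102 · 348 = 35496.

35496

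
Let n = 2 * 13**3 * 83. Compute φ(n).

166296

φ(364702) = 364702 · (1 − 1/2) · (1 − 1/13) · (1 − 1/83)
       = 364702 · 984/2158 = 166296.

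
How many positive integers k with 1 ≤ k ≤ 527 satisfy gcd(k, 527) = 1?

480

Factor 527: 527 = 17 × 31.
φ(527) = 527 · (1 − 1/17) · (1 − 1/31)
       = 527 · 480/527 = 480.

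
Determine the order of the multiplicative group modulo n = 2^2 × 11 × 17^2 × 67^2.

24055680

φ(2^2) = 2^2 − 2^1 = 4 − 2 = 2.
φ(11) = 11 − 1 = 10.
φ(17^2) = 17^1·(17−1) = 17·16 = 272.
φ(67^2) = 67^2 − 67^1 = 4489 − 67 = 4422.
Since φ is multiplicative, φ(57082124) = 2 · 10 · 272 · 4422 = 24055680.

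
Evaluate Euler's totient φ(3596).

1680

Prime factorization: 3596 = 2^2 · 29 · 31.
φ(2^2) = 2^1·(2−1) = 2·1 = 2.
φ(29) = 29 − 1 = 28.
φ(31) = 31 − 1 = 30.
Since φ is multiplicative, φ(3596) = 2 · 28 · 30 = 1680.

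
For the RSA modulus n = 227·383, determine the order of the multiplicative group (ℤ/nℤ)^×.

φ(86941) = 86941 · (1 − 1/227) · (1 − 1/383)
       = 86941 · 86332/86941 = 86332.

86332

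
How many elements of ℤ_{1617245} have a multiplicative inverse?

1034880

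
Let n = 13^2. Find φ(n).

156

φ(13^2) = 13^1·(13−1) = 13·12 = 156.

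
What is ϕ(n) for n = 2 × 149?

φ(298) = 298 · (1 − 1/2) · (1 − 1/149)
       = 298 · 148/298 = 148.

148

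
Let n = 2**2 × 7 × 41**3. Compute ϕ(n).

806880

φ(1929788) = 1929788 · (1 − 1/2) · (1 − 1/7) · (1 − 1/41)
       = 1929788 · 240/574 = 806880.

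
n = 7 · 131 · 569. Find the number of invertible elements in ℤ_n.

443040

φ(521773) = 521773 · (1 − 1/7) · (1 − 1/131) · (1 − 1/569)
       = 521773 · 443040/521773 = 443040.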